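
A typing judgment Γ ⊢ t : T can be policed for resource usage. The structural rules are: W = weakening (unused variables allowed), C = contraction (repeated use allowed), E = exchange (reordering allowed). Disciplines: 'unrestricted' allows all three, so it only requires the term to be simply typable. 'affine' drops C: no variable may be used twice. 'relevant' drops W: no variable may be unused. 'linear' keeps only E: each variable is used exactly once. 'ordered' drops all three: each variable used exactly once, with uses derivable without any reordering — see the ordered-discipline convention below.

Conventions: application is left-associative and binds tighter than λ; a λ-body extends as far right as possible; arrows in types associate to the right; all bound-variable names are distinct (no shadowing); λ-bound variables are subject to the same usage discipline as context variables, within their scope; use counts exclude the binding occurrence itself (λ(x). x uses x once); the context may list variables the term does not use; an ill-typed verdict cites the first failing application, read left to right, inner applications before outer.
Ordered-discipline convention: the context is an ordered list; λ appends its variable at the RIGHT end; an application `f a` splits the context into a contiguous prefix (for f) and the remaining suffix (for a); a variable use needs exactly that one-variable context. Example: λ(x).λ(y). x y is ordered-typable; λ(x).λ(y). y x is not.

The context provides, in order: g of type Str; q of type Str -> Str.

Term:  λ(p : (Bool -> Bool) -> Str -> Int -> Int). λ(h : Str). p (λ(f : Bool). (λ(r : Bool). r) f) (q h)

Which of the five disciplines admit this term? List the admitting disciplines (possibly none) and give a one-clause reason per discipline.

admitted in: affine, unrestricted
use counts: g: 0; q: 1; p (bound): 1; h (bound): 1; f (bound): 1; r (bound): 1
order of uses: p, r, f, q, h
typing: ✓ — ((Bool -> Bool) -> Str -> Int -> Int) -> Str -> Int -> Int
ordered: ✗ — unused: g — weakening required
linear: ✗ — unused: g — weakening required
affine: ✓ — no duplicate uses among g, q, p, h, f, r
relevant: ✗ — unused: g — weakening required
unrestricted: ✓ — type-checks (((Bool -> Bool) -> Str -> Int -> Int) -> Str -> Int -> Int) and nothing is barred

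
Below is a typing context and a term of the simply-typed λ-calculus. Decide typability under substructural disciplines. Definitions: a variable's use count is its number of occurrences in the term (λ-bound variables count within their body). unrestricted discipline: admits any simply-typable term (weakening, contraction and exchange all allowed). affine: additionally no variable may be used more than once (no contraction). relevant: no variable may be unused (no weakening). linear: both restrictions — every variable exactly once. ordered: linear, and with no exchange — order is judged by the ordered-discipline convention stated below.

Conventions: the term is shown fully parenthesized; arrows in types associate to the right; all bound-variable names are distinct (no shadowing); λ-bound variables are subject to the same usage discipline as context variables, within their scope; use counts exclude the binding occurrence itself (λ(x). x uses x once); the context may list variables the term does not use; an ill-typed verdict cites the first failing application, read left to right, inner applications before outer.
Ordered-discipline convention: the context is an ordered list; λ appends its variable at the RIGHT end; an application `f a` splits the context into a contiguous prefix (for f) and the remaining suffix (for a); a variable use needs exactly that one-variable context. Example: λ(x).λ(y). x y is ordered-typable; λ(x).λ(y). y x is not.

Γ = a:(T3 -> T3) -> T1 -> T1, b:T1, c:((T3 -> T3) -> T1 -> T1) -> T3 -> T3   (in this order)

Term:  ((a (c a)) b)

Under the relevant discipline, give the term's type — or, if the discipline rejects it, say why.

term : T1
counts: a: 2×, b: 1×, c: 1×
use order (left to right): a, c, a, b
typing: well-typed — term : T1
per-discipline verdicts: ordered ✗; linear ✗; affine ✗; relevant ✓; unrestricted ✓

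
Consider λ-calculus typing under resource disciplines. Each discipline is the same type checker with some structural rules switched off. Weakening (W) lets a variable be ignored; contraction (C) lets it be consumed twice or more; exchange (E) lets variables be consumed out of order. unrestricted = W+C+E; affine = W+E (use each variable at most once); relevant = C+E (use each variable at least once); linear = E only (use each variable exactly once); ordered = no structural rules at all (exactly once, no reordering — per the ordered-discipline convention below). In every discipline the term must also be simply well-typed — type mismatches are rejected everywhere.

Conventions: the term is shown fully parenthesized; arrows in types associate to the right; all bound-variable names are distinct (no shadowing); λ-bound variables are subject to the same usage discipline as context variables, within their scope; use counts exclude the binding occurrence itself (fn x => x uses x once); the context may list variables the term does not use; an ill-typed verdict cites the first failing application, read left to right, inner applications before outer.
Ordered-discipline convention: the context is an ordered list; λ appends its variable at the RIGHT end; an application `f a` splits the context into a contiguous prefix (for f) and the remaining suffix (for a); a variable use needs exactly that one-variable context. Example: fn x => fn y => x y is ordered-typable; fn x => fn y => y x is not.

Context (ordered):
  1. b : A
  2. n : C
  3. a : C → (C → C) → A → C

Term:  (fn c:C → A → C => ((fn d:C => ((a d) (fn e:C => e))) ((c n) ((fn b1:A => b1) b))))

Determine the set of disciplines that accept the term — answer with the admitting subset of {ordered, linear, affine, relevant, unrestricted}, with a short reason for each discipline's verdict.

admitted by: linear, affine, relevant, unrestricted
counts: b=1, n=1, a=1, c (bound)=1, d (bound)=1, e (bound)=1, b1 (bound)=1
use order (left to right): a, d, e, c, n, b1, b
typing: the term checks, with type (C → A → C) → A → C
ordered: ✗ — use order a, d, e, c, n, b1, b needs exchange
linear: ✓ — exactly-once usage across b, n, a, c, d, e, b1
affine: ✓ — b, n, a, c, d, e, b1: no repeats, contraction unneeded
relevant: ✓ — every one of b, n, a, c, d, e, b1 appears
unrestricted: ✓ — typability at (C → A → C) → A → C is all that's needed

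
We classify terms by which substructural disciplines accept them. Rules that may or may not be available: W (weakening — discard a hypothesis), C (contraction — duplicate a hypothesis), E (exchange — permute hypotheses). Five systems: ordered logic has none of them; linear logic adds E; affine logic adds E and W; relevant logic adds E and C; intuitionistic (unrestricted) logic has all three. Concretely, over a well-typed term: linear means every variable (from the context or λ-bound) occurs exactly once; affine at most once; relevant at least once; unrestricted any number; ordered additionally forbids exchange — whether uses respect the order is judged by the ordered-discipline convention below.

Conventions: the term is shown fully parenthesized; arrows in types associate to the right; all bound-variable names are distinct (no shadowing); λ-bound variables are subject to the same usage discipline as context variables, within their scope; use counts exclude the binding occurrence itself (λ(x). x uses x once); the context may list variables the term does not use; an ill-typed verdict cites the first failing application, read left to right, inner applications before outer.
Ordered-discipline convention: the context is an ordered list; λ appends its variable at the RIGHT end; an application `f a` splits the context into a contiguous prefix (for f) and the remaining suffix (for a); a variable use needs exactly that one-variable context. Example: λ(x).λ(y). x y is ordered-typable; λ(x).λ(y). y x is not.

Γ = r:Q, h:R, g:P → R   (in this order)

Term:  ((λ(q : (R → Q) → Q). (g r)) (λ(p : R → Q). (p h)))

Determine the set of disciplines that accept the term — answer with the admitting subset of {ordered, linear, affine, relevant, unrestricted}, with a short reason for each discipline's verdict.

accepted by: none
use counts: r=1; h=1; g=1; q (bound)=0; p (bound)=1
order of uses: g, r, p, h
typing: ill-typed: an argument Q mismatches the expected P
ordered ✗ (the type mismatch rejects it)
linear ✗ (not simply typable)
affine ✗ (fails simple typing)
relevant ✗ (a type mismatch blocks all five)
unrestricted ✗ (the type mismatch rejects it)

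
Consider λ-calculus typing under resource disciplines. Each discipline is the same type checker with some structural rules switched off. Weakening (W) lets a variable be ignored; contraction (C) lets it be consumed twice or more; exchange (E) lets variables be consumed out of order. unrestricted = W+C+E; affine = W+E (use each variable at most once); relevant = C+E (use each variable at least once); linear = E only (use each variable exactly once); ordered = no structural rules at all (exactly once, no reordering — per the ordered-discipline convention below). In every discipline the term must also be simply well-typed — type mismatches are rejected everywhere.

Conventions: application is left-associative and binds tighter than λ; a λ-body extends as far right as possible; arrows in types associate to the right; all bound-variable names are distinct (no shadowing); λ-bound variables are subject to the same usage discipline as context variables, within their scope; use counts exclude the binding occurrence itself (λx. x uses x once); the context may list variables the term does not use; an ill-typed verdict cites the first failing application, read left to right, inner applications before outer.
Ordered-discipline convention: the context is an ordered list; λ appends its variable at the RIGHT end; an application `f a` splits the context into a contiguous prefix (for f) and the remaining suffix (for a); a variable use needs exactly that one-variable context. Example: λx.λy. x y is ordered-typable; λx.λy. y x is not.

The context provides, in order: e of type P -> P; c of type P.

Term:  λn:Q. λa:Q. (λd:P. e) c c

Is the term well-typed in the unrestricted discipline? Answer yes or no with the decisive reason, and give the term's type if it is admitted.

yes — well-typed at Q -> Q -> P; no restrictions here; term : Q -> Q -> P
use counts: e=1, c=2, n (λ-bound)=0, a (λ-bound)=0, d (λ-bound)=0
use order (left to right): e, c, c
typing: well-typed — term : Q -> Q -> P
summary: ordered ✗, linear ✗, affine ✗, relevant ✗, unrestricted ✓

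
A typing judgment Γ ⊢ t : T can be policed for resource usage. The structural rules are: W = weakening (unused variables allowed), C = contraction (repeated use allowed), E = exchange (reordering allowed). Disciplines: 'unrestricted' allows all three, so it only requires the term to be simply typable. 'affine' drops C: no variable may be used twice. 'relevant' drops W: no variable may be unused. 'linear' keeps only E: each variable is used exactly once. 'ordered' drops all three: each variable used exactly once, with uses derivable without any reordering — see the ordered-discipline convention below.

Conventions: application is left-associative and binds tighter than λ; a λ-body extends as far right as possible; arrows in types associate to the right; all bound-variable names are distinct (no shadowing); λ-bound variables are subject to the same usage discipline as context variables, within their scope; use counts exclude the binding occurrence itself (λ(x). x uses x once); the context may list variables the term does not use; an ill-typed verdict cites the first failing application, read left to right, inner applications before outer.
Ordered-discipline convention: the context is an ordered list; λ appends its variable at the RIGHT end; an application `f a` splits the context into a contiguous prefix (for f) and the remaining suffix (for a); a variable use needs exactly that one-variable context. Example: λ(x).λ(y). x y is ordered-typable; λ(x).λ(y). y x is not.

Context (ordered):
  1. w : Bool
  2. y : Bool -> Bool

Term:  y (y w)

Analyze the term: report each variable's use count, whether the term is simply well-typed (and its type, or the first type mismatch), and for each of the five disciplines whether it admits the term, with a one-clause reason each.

use counts: w=1; y=2
use order (left to right): y, y, w
typing: the term checks, with type Bool
ordered: ✗, repeated use of y ×2
linear: ✗, repeated use of y ×2
affine: ✗, repeated use of y ×2
relevant: ✓, w, y: all used, weakening unneeded
unrestricted: ✓, type-checks (Bool) and nothing is barred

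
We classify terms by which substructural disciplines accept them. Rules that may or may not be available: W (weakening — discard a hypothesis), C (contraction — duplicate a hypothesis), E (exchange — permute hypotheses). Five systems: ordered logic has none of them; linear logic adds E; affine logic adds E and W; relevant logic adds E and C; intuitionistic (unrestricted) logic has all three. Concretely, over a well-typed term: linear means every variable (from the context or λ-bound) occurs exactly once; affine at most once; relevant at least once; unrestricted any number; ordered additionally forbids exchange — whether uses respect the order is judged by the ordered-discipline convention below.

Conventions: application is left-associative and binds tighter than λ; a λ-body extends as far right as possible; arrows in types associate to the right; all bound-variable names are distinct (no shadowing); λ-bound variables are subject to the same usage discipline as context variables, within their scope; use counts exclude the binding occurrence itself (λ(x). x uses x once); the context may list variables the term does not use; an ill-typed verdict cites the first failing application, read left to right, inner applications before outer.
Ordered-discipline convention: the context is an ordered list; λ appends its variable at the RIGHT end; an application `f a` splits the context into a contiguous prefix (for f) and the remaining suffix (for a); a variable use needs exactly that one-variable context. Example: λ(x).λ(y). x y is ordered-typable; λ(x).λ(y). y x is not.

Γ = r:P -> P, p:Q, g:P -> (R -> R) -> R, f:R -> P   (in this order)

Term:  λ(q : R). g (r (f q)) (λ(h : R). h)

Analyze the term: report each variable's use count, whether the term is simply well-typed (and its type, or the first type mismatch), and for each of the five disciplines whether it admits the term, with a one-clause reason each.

variable uses: r: 1; p: 0; g: 1; f: 1; q (λ-bound): 1; h (λ-bound): 1
order of uses: g, r, f, q, h
typing: well-typed at R -> R
ordered ✗ (unused: p — weakening required)
linear ✗ (unused: p — weakening required)
affine ✓ (no duplicate uses among r, p, g, f, q, h)
relevant ✗ (unused: p — weakening required)
unrestricted ✓ (well-typed at R -> R; no restrictions here)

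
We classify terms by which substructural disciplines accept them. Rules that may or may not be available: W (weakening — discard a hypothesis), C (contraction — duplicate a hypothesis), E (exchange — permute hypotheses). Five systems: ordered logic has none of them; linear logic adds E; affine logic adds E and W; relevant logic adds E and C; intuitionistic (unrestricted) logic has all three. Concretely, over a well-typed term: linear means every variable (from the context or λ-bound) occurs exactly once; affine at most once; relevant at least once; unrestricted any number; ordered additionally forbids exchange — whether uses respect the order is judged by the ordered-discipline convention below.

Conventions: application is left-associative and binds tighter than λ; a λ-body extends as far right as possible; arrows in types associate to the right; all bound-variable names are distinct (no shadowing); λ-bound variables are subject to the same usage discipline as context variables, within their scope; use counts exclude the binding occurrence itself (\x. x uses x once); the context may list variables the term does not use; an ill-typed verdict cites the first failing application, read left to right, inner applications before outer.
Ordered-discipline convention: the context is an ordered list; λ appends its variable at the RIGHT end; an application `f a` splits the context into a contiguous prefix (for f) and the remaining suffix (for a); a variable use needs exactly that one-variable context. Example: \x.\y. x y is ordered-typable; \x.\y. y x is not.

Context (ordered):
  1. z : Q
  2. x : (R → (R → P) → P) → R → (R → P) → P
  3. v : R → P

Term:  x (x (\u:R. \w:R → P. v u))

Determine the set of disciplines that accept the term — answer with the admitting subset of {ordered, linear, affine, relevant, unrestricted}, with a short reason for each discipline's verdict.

admitted by: unrestricted
counts: z: 0; x: 2; v: 1; u (λ-bound): 1; w (λ-bound): 0
use order (left to right): x, x, v, u
typing: ✓ — R → (R → P) → P
ordered: ✗, repeated use of x ×2; z, w left unused
linear: ✗, repeated use of x ×2; z, w left unused
affine: ✗, repeated use of x ×2
relevant: ✗, z, w left unused
unrestricted: ✓, well-typed at R → (R → P) → P; no restrictions here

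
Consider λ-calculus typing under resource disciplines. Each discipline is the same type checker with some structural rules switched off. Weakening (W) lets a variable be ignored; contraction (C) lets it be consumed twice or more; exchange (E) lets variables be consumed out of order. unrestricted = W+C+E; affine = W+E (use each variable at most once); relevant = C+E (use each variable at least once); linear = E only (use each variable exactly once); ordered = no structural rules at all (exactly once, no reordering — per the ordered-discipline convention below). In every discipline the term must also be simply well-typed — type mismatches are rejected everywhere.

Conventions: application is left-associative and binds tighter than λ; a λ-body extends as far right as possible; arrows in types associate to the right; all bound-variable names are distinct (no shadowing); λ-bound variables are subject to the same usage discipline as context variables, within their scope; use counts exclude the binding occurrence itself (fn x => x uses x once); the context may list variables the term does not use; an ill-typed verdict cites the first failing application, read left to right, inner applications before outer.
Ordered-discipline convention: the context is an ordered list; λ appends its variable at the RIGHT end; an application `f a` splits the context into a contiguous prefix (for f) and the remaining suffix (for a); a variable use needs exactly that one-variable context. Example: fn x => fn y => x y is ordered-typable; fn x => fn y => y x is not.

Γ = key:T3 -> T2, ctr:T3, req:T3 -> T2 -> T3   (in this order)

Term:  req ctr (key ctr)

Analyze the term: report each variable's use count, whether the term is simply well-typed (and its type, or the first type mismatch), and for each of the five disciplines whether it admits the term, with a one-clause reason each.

usage: key: 1×, ctr: 2×, req: 1×
left-to-right use order: req, ctr, key, ctr
typing: ✓ — T3
ordered: ✗ — repeated use of ctr ×2
linear: ✗ — repeated use of ctr ×2
affine: ✗ — repeated use of ctr ×2
relevant: ✓ — key, ctr, req: all used, weakening unneeded
unrestricted: ✓ — typability at T3 is all that's needed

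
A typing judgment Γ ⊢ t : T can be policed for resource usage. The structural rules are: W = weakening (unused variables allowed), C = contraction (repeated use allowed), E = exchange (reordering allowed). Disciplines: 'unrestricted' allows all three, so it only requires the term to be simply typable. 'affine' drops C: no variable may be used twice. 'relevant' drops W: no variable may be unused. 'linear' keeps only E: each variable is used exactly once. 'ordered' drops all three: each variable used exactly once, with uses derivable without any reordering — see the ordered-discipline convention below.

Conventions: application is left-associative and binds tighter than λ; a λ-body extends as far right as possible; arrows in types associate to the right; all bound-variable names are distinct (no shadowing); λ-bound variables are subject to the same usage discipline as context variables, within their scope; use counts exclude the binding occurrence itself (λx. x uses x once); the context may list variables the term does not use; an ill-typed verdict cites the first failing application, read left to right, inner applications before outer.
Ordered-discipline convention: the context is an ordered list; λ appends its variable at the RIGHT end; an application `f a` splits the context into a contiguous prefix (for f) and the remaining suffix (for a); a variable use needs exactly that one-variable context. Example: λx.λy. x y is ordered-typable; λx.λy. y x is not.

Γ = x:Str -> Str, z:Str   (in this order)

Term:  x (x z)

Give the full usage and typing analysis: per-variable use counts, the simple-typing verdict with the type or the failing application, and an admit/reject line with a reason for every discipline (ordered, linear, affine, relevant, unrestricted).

counts: x: 2×; z: 1×
left-to-right use order: x, x, z
typing: ✓ — Str
ordered: ✗ — uses contraction: x ×2
linear: ✗ — uses contraction: x ×2
affine: ✗ — uses contraction: x ×2
relevant: ✓ — at least one use each (x, z)
unrestricted: ✓ — typability at Str is all that's needed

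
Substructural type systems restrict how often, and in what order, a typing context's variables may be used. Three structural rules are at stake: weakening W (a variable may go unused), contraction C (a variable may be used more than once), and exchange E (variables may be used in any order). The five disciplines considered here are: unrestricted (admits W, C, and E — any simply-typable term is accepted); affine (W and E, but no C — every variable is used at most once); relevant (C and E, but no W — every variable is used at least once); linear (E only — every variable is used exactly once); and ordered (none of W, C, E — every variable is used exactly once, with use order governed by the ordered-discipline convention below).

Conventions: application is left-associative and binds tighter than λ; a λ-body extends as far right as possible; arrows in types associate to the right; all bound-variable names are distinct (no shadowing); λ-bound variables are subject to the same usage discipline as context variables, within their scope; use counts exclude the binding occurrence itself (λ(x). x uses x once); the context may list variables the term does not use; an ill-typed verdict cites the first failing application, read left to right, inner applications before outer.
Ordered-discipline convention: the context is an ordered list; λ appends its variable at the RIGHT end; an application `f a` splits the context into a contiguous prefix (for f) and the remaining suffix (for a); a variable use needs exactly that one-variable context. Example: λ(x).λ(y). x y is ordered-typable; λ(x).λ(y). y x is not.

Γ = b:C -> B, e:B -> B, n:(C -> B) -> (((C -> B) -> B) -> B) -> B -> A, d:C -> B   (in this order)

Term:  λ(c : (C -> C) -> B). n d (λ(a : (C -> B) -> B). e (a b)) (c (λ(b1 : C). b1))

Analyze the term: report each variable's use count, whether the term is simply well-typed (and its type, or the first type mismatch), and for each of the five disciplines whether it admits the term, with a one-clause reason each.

counts: b: 1; e: 1; n: 1; d: 1; c (λ-bound): 1; a (λ-bound): 1; b1 (λ-bound): 1
left-to-right use order: n, d, e, a, b, c, b1
typing: the term checks, with type ((C -> C) -> B) -> A
ordered: ✗, no ordered split (uses run n, d, e, a, b, c, b1)
linear: ✓, single use per variable (b, e, n, d, c, a, b1)
affine: ✓, none of b, e, n, d, c, a, b1 used more than once
relevant: ✓, b, e, n, d, c, a, b1: all used, weakening unneeded
unrestricted: ✓, well-typed at ((C -> C) -> B) -> A; no restrictions here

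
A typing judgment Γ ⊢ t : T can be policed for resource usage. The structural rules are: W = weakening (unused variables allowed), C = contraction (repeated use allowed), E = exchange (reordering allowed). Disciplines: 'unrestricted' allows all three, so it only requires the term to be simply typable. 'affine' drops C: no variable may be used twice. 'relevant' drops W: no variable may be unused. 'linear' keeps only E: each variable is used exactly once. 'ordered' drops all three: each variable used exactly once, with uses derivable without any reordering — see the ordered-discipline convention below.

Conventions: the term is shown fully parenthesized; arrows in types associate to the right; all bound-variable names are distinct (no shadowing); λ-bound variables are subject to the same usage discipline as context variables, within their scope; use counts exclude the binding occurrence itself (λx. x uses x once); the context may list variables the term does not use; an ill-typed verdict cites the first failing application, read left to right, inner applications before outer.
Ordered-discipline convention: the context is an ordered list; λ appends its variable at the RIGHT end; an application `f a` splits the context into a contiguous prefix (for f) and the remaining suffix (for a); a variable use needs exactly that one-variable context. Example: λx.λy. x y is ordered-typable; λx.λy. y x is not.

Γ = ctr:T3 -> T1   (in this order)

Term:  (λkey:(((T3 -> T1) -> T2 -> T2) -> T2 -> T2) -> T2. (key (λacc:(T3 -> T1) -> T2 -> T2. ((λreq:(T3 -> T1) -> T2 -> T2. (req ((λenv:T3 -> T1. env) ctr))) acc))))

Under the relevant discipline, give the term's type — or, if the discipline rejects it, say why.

term : ((((T3 -> T1) -> T2 -> T2) -> T2 -> T2) -> T2) -> T2
counts: ctr ×1, key (λ-bound) ×1, acc (λ-bound) ×1, req (λ-bound) ×1, env (λ-bound) ×1
left-to-right use order: key, req, env, ctr, acc
typing: the term checks, with type ((((T3 -> T1) -> T2 -> T2) -> T2 -> T2) -> T2) -> T2
all disciplines: ordered ✗ | linear ✓ | affine ✓ | relevant ✓ | unrestricted ✓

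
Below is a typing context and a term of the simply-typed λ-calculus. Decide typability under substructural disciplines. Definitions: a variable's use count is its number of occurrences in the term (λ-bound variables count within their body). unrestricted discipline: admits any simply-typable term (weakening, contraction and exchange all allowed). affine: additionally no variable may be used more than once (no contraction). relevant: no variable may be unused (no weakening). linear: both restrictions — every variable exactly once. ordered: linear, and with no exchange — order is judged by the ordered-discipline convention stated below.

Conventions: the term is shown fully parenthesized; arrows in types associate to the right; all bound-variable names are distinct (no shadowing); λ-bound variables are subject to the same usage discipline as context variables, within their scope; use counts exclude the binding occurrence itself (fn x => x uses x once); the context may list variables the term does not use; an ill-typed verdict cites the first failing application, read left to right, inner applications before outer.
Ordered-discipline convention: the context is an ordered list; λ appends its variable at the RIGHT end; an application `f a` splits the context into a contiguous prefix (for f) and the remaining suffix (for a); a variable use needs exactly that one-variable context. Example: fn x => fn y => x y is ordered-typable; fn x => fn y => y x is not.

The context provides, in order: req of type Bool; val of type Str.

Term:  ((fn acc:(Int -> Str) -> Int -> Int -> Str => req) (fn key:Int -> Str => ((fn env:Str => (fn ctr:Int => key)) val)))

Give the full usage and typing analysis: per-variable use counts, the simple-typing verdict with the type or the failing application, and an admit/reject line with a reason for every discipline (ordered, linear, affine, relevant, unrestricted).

variable uses: req=1; val=1; acc (bound)=0; key (bound)=1; env (bound)=0; ctr (bound)=0
order of uses: req, key, val
typing: the term checks, with type Bool
ordered: ✗ — acc, env, ctr never used (weakening)
linear: ✗ — acc, env, ctr never used (weakening)
affine: ✓ — at most one use each (req, val, acc, key, env, ctr)
relevant: ✗ — acc, env, ctr never used (weakening)
unrestricted: ✓ — well-typed at Bool; no restrictions here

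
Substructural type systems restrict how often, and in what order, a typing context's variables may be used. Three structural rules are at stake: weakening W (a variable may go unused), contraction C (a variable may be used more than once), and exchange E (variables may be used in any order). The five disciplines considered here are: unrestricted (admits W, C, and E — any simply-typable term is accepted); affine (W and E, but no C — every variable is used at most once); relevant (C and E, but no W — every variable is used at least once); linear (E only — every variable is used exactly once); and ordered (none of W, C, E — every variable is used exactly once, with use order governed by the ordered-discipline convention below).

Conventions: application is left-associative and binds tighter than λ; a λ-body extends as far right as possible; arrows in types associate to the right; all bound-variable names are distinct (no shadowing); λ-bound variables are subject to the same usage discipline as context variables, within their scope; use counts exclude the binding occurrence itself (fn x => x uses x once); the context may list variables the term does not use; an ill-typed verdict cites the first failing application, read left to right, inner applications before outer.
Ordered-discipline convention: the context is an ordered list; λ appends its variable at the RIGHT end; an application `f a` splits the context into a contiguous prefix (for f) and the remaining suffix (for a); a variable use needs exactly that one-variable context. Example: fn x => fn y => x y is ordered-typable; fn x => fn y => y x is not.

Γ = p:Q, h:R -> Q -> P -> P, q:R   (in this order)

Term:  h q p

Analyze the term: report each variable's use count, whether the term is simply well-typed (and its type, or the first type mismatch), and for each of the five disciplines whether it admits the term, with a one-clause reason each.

variable uses: p ×1, h ×1, q ×1
left-to-right use order: h, q, p
typing: ✓ — P -> P
ordered: ✗, use order h, q, p needs exchange
linear: ✓, single use per variable (p, h, q)
affine: ✓, at most one use each (p, h, q)
relevant: ✓, every one of p, h, q appears
unrestricted: ✓, typability at P -> P is all that's needed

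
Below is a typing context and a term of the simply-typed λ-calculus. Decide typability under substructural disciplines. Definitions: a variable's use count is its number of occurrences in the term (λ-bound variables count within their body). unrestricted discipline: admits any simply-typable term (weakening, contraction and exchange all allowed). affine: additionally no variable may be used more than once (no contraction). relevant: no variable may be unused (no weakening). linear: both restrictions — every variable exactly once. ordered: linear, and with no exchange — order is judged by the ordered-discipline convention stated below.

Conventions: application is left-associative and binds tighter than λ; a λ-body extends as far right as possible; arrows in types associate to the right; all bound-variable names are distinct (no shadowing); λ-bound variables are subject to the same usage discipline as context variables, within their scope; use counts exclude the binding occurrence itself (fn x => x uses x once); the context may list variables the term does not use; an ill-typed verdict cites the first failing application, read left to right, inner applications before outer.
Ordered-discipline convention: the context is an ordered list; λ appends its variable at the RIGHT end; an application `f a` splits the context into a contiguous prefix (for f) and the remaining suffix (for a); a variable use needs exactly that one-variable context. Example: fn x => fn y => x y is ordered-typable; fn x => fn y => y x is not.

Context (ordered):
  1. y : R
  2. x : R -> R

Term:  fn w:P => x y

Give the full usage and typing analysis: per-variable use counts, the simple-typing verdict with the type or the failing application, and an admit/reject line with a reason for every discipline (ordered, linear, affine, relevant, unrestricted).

usage: y: 1, x: 1, w (λ-bound): 0
uses in reading order: x, y
typing: the term checks, with type P -> R
ordered: ✗ — w never used (weakening)
linear: ✗ — w never used (weakening)
affine: ✓ — no duplicate uses among y, x, w
relevant: ✗ — w never used (weakening)
unrestricted: ✓ — typability at P -> R is all that's needed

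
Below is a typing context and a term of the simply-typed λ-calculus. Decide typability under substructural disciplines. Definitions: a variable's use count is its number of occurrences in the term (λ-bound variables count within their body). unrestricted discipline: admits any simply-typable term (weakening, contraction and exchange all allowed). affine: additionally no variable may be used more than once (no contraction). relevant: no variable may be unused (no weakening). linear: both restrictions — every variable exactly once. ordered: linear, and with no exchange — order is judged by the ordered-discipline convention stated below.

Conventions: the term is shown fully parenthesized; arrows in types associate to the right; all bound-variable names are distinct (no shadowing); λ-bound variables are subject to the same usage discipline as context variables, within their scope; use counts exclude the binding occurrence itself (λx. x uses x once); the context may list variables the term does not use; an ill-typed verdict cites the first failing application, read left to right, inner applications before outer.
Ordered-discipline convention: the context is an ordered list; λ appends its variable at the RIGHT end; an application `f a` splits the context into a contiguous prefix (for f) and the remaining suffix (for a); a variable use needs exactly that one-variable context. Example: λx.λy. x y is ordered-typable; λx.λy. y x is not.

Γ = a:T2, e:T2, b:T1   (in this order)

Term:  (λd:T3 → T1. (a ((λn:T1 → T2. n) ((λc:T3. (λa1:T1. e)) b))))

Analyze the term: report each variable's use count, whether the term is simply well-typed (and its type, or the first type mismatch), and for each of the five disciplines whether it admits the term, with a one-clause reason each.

usage: a ×1, e ×1, b ×1, d [bound] ×0, n [bound] ×1, c [bound] ×0, a1 [bound] ×0
order of uses: a, n, e, b
typing: ill-typed: an application expects T3 but receives T1
ordered ✗ (the type mismatch rejects it)
linear ✗ (not simply typable)
affine ✗ (fails simple typing)
relevant ✗ (a type mismatch blocks all five)
unrestricted ✗ (the type mismatch rejects it)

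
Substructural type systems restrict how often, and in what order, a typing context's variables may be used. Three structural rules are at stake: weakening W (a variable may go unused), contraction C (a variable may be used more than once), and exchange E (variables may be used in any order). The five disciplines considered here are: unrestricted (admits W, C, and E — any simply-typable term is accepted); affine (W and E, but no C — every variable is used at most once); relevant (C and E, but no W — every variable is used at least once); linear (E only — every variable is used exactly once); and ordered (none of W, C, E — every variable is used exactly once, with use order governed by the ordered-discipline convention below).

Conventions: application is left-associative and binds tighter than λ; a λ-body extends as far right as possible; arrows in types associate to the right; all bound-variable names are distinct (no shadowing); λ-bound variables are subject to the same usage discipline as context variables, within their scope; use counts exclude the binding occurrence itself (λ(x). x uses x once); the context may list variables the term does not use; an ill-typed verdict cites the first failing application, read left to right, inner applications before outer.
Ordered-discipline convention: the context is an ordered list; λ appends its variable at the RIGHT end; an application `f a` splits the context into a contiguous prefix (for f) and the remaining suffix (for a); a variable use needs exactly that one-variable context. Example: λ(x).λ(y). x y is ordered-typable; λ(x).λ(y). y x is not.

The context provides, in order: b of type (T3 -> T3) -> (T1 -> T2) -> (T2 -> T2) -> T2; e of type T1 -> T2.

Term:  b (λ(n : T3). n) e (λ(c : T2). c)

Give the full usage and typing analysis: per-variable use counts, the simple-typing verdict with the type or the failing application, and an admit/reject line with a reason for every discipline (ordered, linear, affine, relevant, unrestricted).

use counts: b: 1; e: 1; n (λ-bound): 1; c (λ-bound): 1
uses in reading order: b, n, e, c
typing: well-typed at T2
ordered ✓ (single-use (b, e, n, c), ordered derivation ok)
linear ✓ (each of b, e, n, c used exactly once)
affine ✓ (b, e, n, c: no repeats, contraction unneeded)
relevant ✓ (at least one use each (b, e, n, c))
unrestricted ✓ (simply typable at T2; W, C, E all held)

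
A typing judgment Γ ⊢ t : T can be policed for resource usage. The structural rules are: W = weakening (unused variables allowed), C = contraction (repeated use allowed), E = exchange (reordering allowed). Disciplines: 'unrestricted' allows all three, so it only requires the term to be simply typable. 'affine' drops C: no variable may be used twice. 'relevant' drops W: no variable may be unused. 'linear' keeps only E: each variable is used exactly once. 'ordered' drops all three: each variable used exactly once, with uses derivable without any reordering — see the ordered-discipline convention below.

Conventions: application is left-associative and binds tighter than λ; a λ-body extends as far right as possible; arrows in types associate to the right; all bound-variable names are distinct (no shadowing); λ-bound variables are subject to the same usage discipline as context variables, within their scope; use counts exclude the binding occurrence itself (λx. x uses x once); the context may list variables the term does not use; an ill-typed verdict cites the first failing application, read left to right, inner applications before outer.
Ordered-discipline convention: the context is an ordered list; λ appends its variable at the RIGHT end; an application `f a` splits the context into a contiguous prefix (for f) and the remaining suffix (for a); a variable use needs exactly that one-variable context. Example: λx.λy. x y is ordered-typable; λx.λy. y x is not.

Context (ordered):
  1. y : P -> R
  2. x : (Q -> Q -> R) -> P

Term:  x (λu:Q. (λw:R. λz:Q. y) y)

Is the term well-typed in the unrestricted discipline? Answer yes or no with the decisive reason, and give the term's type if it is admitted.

no — the type mismatch rejects it
variable uses: y ×2, x ×1, u (λ-bound) ×0, w (λ-bound) ×0, z (λ-bound) ×0
use order (left to right): x, y, y
typing: ill-typed: a function awaiting R gets P -> R
all disciplines: ordered ✗, linear ✗, affine ✗, relevant ✗, unrestricted ✗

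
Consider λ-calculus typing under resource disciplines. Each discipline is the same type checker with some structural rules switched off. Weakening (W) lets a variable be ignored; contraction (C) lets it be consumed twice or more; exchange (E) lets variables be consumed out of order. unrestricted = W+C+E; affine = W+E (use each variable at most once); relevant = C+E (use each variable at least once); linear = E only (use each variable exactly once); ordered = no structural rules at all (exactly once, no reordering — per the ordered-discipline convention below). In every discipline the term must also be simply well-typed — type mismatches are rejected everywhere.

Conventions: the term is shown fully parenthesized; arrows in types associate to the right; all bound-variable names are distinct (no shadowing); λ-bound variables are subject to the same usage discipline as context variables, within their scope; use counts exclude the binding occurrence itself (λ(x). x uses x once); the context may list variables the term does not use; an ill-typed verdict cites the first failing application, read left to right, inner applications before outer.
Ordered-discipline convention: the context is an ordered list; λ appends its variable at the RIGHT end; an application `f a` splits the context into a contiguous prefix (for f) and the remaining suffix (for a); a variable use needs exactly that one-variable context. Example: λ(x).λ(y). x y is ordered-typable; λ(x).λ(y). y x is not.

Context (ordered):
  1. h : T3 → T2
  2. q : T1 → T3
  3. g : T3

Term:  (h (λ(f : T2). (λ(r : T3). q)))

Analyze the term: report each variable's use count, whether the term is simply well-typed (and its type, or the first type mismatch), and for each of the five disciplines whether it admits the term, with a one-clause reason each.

counts: h: 1×; q: 1×; g: 0×; f [bound]: 0×; r [bound]: 0×
left-to-right use order: h, q
typing: ill-typed: an application expects T3 but receives T2 → T3 → T1 → T3
ordered: ✗, fails simple typing
linear: ✗, a type mismatch blocks all five
affine: ✗, the type mismatch rejects it
relevant: ✗, not simply typable
unrestricted: ✗, fails simple typing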